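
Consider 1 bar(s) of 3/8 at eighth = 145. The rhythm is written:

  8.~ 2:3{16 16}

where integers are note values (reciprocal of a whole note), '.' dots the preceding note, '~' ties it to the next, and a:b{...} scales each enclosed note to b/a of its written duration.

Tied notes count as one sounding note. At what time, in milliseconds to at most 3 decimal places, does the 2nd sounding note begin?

note 2 onset = 9/4b = 931.034ms

1. 0.0ms @ 0 + 931.034ms (9/4)
2. 931.034ms @ 9/4 + 310.345ms (3/4)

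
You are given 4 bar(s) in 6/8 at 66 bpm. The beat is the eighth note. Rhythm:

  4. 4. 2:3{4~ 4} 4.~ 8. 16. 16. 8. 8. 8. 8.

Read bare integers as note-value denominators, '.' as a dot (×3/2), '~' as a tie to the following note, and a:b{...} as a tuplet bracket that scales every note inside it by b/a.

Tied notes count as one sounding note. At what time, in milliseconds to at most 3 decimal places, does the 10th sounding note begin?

1. 0.0ms @ 0 + 2727.273ms (3)
2. 2727.273ms @ 3 + 2727.273ms (3)
3. 5454.545ms @ 6 + 5454.545ms (6)
4. 10909.091ms @ 12 + 4090.909ms (9/2)
5. 15000.0ms @ 33/2 + 681.818ms (3/4)
6. 15681.818ms @ 69/4 + 681.818ms (3/4)
7. 16363.636ms @ 18 + 1363.636ms (3/2)
8. 17727.273ms @ 39/2 + 1363.636ms (3/2)
9. 19090.909ms @ 21 + 1363.636ms (3/2)
10. 20454.545ms @ 45/2 + 1363.636ms (3/2)

note 10 onset = 45/2b = 20454.545ms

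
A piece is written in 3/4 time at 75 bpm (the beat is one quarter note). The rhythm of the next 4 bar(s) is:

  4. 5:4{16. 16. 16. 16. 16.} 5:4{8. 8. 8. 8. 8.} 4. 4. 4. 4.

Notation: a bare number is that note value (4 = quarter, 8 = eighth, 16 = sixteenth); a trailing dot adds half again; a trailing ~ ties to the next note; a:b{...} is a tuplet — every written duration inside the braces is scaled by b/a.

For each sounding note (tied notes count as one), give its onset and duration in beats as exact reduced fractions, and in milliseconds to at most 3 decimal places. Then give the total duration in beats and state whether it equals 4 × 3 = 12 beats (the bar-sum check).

1) 0.0ms=0b +1200.0ms=3/2b
2) 1200.0ms=3/2b +240.0ms=3/10b
3) 1440.0ms=9/5b +240.0ms=3/10b
4) 1680.0ms=21/10b +240.0ms=3/10b
5) 1920.0ms=12/5b +240.0ms=3/10b
6) 2160.0ms=27/10b +240.0ms=3/10b
7) 2400.0ms=3b +480.0ms=3/5b
8) 2880.0ms=18/5b +480.0ms=3/5b
9) 3360.0ms=21/5b +480.0ms=3/5b
10) 3840.0ms=24/5b +480.0ms=3/5b
11) 4320.0ms=27/5b +480.0ms=3/5b
12) 4800.0ms=6b +1200.0ms=3/2b
13) 6000.0ms=15/2b +1200.0ms=3/2b
14) 7200.0ms=9b +1200.0ms=3/2b
15) 8400.0ms=21/2b +1200.0ms=3/2b
Σ=12b of 12 (75bpm 3/4) — PASS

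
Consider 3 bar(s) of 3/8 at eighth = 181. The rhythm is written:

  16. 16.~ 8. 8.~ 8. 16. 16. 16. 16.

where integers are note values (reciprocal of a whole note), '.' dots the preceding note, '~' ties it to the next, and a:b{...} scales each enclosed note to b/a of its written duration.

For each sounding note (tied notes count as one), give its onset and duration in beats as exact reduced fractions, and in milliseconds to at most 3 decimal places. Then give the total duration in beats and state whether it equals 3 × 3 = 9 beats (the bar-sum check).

1) 0.0ms=0b +248.619ms=3/4b
2) 248.619ms=3/4b +745.856ms=9/4b
3) 994.475ms=3b +994.475ms=3b
4) 1988.95ms=6b +248.619ms=3/4b
5) 2237.569ms=27/4b +248.619ms=3/4b
6) 2486.188ms=15/2b +248.619ms=3/4b
7) 2734.807ms=33/4b +248.619ms=3/4b
Σ=9b of 9 (181bpm 3/8) — PASS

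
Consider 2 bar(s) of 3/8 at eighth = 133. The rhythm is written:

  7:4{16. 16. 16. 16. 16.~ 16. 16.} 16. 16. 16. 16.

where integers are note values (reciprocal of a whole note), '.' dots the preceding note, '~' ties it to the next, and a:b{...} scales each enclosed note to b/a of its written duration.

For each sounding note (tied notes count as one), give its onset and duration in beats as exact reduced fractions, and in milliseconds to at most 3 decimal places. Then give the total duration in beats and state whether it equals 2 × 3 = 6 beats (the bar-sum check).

1) 0.0ms=0b +193.34ms=3/7b
2) 193.34ms=3/7b +193.34ms=3/7b
3) 386.681ms=6/7b +193.34ms=3/7b
4) 580.021ms=9/7b +193.34ms=3/7b
5) 773.362ms=12/7b +386.681ms=6/7b
6) 1160.043ms=18/7b +193.34ms=3/7b
7) 1353.383ms=3b +338.346ms=3/4b
8) 1691.729ms=15/4b +338.346ms=3/4b
9) 2030.075ms=9/2b +338.346ms=3/4b
10) 2368.421ms=21/4b +338.346ms=3/4b
Σ=6b of 6 (133bpm 3/8) — PASS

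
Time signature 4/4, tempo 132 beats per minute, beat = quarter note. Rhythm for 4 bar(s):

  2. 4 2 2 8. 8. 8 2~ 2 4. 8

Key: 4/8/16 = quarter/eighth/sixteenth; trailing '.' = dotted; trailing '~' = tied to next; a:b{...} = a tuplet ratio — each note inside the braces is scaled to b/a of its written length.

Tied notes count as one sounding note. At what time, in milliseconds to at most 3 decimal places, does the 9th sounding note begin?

1. 0.0ms @ 0 + 1363.636ms (3)
2. 1363.636ms @ 3 + 454.545ms (1)
3. 1818.182ms @ 4 + 909.091ms (2)
4. 2727.273ms @ 6 + 909.091ms (2)
5. 3636.364ms @ 8 + 340.909ms (3/4)
6. 3977.273ms @ 35/4 + 340.909ms (3/4)
7. 4318.182ms @ 19/2 + 227.273ms (1/2)
8. 4545.455ms @ 10 + 1818.182ms (4)
9. 6363.636ms @ 14 + 681.818ms (3/2)
10. 7045.455ms @ 31/2 + 227.273ms (1/2)

note 9 onset = 14b = 6363.636ms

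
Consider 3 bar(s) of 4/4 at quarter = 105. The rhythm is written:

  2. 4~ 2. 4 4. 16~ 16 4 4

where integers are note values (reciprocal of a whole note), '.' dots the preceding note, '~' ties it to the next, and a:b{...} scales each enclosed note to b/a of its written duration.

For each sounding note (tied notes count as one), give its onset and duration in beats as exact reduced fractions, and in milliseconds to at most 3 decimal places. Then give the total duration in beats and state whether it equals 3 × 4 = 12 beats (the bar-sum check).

1) 0.0ms=0b +1714.286ms=3b
2) 1714.286ms=3b +2285.714ms=4b
3) 4000.0ms=7b +571.429ms=1b
4) 4571.429ms=8b +857.143ms=3/2b
5) 5428.571ms=19/2b +285.714ms=1/2b
6) 5714.286ms=10b +571.429ms=1b
7) 6285.714ms=11b +571.429ms=1b
Σ=12b of 12 (105bpm 4/4) — PASS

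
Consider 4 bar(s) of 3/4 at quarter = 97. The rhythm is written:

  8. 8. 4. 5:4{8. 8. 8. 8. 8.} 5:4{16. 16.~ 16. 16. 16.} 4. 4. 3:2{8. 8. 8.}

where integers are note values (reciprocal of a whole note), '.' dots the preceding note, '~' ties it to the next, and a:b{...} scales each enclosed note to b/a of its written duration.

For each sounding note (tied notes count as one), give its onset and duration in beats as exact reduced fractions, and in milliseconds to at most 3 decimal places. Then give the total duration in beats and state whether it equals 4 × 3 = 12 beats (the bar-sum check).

1) 0.0ms=0b +463.918ms=3/4b
2) 463.918ms=3/4b +463.918ms=3/4b
3) 927.835ms=3/2b +927.835ms=3/2b
4) 1855.67ms=3b +371.134ms=3/5b
5) 2226.804ms=18/5b +371.134ms=3/5b
6) 2597.938ms=21/5b +371.134ms=3/5b
7) 2969.072ms=24/5b +371.134ms=3/5b
8) 3340.206ms=27/5b +371.134ms=3/5b
9) 3711.34ms=6b +185.567ms=3/10b
10) 3896.907ms=63/10b +371.134ms=3/5b
11) 4268.041ms=69/10b +185.567ms=3/10b
12) 4453.608ms=36/5b +185.567ms=3/10b
13) 4639.175ms=15/2b +927.835ms=3/2b
14) 5567.01ms=9b +927.835ms=3/2b
15) 6494.845ms=21/2b +309.278ms=1/2b
16) 6804.124ms=11b +309.278ms=1/2b
17) 7113.402ms=23/2b +309.278ms=1/2b
Σ=12b of 12 (97bpm 3/4) — PASS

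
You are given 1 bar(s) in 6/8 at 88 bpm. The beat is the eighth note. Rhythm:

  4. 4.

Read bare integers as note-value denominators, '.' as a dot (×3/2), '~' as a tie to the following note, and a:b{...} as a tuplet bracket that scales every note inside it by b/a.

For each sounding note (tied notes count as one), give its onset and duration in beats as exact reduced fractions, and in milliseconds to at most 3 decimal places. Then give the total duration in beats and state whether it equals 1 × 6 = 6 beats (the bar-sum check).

1) 0.0ms=0b +2045.455ms=3b
2) 2045.455ms=3b +2045.455ms=3b
Σ=6b of 6 (88bpm 6/8) — PASS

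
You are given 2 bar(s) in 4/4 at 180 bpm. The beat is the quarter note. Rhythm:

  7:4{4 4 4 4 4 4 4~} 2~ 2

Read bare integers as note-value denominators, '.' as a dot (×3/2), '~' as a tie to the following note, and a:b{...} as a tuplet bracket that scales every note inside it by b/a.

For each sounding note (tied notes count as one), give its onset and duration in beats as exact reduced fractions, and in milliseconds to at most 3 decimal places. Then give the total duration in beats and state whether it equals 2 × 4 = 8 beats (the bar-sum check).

1) 0.0ms=0b +190.476ms=4/7b
2) 190.476ms=4/7b +190.476ms=4/7b
3) 380.952ms=8/7b +190.476ms=4/7b
4) 571.429ms=12/7b +190.476ms=4/7b
5) 761.905ms=16/7b +190.476ms=4/7b
6) 952.381ms=20/7b +190.476ms=4/7b
7) 1142.857ms=24/7b +1523.81ms=32/7b
Σ=8b of 8 (180bpm 4/4) — PASS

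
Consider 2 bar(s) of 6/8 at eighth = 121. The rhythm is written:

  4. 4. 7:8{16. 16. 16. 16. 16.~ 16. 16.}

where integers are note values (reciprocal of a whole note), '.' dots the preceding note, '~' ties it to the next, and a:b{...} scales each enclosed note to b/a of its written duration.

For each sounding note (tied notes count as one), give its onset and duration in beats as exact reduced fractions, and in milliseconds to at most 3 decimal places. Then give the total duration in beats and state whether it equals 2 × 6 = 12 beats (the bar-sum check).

1) 0.0ms=0b +1487.603ms=3b
2) 1487.603ms=3b +1487.603ms=3b
3) 2975.207ms=6b +425.03ms=6/7b
4) 3400.236ms=48/7b +425.03ms=6/7b
5) 3825.266ms=54/7b +425.03ms=6/7b
6) 4250.295ms=60/7b +425.03ms=6/7b
7) 4675.325ms=66/7b +850.059ms=12/7b
8) 5525.384ms=78/7b +425.03ms=6/7b
Σ=12b of 12 (121bpm 6/8) — PASS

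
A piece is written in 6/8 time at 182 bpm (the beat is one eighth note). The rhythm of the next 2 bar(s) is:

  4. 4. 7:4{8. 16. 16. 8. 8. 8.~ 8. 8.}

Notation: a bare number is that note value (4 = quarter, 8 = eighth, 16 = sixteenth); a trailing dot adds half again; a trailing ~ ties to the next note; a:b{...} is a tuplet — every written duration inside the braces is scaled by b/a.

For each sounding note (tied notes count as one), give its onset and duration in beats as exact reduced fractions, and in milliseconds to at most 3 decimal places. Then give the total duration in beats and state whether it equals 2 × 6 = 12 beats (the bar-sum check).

1) 0.0ms=0b +989.011ms=3b
2) 989.011ms=3b +989.011ms=3b
3) 1978.022ms=6b +282.575ms=6/7b
4) 2260.597ms=48/7b +141.287ms=3/7b
5) 2401.884ms=51/7b +141.287ms=3/7b
6) 2543.171ms=54/7b +282.575ms=6/7b
7) 2825.746ms=60/7b +282.575ms=6/7b
8) 3108.32ms=66/7b +565.149ms=12/7b
9) 3673.469ms=78/7b +282.575ms=6/7b
Σ=12b of 12 (182bpm 6/8) — PASS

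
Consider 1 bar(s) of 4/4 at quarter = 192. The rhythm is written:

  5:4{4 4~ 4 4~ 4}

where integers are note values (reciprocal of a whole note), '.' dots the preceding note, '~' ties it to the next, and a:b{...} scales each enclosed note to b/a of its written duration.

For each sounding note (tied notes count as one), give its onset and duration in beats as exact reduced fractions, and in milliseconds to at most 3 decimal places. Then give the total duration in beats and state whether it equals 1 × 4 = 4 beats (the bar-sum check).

1) 0.0ms=0b +250.0ms=4/5b
2) 250.0ms=4/5b +500.0ms=8/5b
3) 750.0ms=12/5b +500.0ms=8/5b
Σ=4b of 4 (192bpm 4/4) — PASS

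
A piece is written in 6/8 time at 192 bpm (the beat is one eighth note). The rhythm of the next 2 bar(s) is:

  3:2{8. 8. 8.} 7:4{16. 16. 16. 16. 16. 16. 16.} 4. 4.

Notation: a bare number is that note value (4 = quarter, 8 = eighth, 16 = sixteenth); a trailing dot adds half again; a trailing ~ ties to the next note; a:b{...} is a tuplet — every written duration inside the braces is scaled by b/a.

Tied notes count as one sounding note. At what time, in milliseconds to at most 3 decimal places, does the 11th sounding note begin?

note 11 onset = 6b = 1875.0ms

1. 0.0ms @ 0 + 312.5ms (1)
2. 312.5ms @ 1 + 312.5ms (1)
3. 625.0ms @ 2 + 312.5ms (1)
4. 937.5ms @ 3 + 133.929ms (3/7)
5. 1071.429ms @ 24/7 + 133.929ms (3/7)
6. 1205.357ms @ 27/7 + 133.929ms (3/7)
7. 1339.286ms @ 30/7 + 133.929ms (3/7)
8. 1473.214ms @ 33/7 + 133.929ms (3/7)
9. 1607.143ms @ 36/7 + 133.929ms (3/7)
10. 1741.071ms @ 39/7 + 133.929ms (3/7)
11. 1875.0ms @ 6 + 937.5ms (3)
12. 2812.5ms @ 9 + 937.5ms (3)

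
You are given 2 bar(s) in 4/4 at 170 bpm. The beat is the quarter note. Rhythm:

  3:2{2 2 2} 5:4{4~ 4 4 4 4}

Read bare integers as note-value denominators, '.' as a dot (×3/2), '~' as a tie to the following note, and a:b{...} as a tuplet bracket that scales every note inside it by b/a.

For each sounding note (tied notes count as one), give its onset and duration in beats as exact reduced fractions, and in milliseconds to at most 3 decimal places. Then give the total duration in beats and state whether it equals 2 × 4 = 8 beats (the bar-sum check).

1) 0.0ms=0b +470.588ms=4/3b
2) 470.588ms=4/3b +470.588ms=4/3b
3) 941.176ms=8/3b +470.588ms=4/3b
4) 1411.765ms=4b +564.706ms=8/5b
5) 1976.471ms=28/5b +282.353ms=4/5b
6) 2258.824ms=32/5b +282.353ms=4/5b
7) 2541.176ms=36/5b +282.353ms=4/5b
Σ=8b of 8 (170bpm 4/4) — PASS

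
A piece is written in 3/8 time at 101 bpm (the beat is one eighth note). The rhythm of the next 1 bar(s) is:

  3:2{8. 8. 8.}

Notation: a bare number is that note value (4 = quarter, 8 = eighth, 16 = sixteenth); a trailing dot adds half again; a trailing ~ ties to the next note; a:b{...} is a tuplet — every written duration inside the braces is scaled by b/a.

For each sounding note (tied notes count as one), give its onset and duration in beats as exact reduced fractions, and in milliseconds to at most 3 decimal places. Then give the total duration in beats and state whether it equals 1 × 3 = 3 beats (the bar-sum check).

1) 0.0ms=0b +594.059ms=1b
2) 594.059ms=1b +594.059ms=1b
3) 1188.119ms=2b +594.059ms=1b
Σ=3b of 3 (101bpm 3/8) — PASS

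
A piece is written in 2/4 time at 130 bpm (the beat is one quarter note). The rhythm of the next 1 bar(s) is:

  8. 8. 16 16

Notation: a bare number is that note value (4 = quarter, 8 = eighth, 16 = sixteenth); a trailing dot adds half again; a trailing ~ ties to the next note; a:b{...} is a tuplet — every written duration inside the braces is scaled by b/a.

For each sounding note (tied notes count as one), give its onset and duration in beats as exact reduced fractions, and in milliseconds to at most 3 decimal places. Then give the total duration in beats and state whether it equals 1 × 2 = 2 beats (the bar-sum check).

1) 0.0ms=0b +346.154ms=3/4b
2) 346.154ms=3/4b +346.154ms=3/4b
3) 692.308ms=3/2b +115.385ms=1/4b
4) 807.692ms=7/4b +115.385ms=1/4b
Σ=2b of 2 (130bpm 2/4) — PASS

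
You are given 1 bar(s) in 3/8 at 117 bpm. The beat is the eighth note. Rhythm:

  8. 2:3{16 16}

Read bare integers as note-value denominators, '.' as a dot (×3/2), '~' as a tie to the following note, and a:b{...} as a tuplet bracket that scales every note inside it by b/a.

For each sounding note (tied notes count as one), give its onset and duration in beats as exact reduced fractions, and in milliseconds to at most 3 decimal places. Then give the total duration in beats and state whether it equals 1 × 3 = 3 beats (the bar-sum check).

1) 0.0ms=0b +769.231ms=3/2b
2) 769.231ms=3/2b +384.615ms=3/4b
3) 1153.846ms=9/4b +384.615ms=3/4b
Σ=3b of 3 (117bpm 3/8) — PASS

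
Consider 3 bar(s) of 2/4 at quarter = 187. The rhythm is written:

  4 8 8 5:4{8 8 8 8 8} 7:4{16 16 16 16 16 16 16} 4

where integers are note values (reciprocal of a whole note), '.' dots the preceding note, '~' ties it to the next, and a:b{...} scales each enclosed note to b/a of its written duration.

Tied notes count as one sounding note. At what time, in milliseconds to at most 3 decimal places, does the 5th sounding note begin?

note 5 onset = 12/5b = 770.053ms

1. 0.0ms @ 0 + 320.856ms (1)
2. 320.856ms @ 1 + 160.428ms (1/2)
3. 481.283ms @ 3/2 + 160.428ms (1/2)
4. 641.711ms @ 2 + 128.342ms (2/5)
5. 770.053ms @ 12/5 + 128.342ms (2/5)
6. 898.396ms @ 14/5 + 128.342ms (2/5)
7. 1026.738ms @ 16/5 + 128.342ms (2/5)
8. 1155.08ms @ 18/5 + 128.342ms (2/5)
9. 1283.422ms @ 4 + 45.837ms (1/7)
10. 1329.259ms @ 29/7 + 45.837ms (1/7)
11. 1375.095ms @ 30/7 + 45.837ms (1/7)
12. 1420.932ms @ 31/7 + 45.837ms (1/7)
13. 1466.769ms @ 32/7 + 45.837ms (1/7)
14. 1512.605ms @ 33/7 + 45.837ms (1/7)
15. 1558.442ms @ 34/7 + 45.837ms (1/7)
16. 1604.278ms @ 5 + 320.856ms (1)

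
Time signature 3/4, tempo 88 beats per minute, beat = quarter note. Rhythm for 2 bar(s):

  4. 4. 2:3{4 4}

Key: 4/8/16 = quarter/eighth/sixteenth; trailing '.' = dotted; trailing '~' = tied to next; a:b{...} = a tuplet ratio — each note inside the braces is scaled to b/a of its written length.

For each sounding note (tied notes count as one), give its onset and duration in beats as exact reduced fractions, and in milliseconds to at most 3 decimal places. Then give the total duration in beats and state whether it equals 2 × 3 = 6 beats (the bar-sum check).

1) 0.0ms=0b +1022.727ms=3/2b
2) 1022.727ms=3/2b +1022.727ms=3/2b
3) 2045.455ms=3b +1022.727ms=3/2b
4) 3068.182ms=9/2b +1022.727ms=3/2b
Σ=6b of 6 (88bpm 3/4) — PASS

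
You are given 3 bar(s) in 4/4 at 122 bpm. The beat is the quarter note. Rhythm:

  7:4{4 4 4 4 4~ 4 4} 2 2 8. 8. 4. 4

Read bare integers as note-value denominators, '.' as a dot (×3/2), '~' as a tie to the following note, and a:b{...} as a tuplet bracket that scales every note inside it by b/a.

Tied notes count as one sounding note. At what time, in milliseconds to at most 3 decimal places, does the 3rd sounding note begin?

note 3 onset = 8/7b = 562.061ms

1. 0.0ms @ 0 + 281.03ms (4/7)
2. 281.03ms @ 4/7 + 281.03ms (4/7)
3. 562.061ms @ 8/7 + 281.03ms (4/7)
4. 843.091ms @ 12/7 + 281.03ms (4/7)
5. 1124.122ms @ 16/7 + 562.061ms (8/7)
6. 1686.183ms @ 24/7 + 281.03ms (4/7)
7. 1967.213ms @ 4 + 983.607ms (2)
8. 2950.82ms @ 6 + 983.607ms (2)
9. 3934.426ms @ 8 + 368.852ms (3/4)
10. 4303.279ms @ 35/4 + 368.852ms (3/4)
11. 4672.131ms @ 19/2 + 737.705ms (3/2)
12. 5409.836ms @ 11 + 491.803ms (1)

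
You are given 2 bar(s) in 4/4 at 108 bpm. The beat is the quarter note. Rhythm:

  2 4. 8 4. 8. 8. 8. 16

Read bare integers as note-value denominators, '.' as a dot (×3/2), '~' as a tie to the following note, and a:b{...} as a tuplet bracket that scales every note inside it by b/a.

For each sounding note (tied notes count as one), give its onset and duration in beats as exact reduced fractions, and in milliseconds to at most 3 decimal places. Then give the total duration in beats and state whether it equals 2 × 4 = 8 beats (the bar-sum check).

1) 0.0ms=0b +1111.111ms=2b
2) 1111.111ms=2b +833.333ms=3/2b
3) 1944.444ms=7/2b +277.778ms=1/2b
4) 2222.222ms=4b +833.333ms=3/2b
5) 3055.556ms=11/2b +416.667ms=3/4b
6) 3472.222ms=25/4b +416.667ms=3/4b
7) 3888.889ms=7b +416.667ms=3/4b
8) 4305.556ms=31/4b +138.889ms=1/4b
Σ=8b of 8 (108bpm 4/4) — PASS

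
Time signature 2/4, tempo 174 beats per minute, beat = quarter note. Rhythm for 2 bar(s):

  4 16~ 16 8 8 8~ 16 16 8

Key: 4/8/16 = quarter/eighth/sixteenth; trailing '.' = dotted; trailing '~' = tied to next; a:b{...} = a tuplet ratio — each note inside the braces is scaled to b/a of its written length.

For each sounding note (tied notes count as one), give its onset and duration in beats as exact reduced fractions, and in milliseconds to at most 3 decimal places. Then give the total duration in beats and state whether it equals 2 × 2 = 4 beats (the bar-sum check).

1) 0.0ms=0b +344.828ms=1b
2) 344.828ms=1b +172.414ms=1/2b
3) 517.241ms=3/2b +172.414ms=1/2b
4) 689.655ms=2b +172.414ms=1/2b
5) 862.069ms=5/2b +258.621ms=3/4b
6) 1120.69ms=13/4b +86.207ms=1/4b
7) 1206.897ms=7/2b +172.414ms=1/2b
Σ=4b of 4 (174bpm 2/4) — PASS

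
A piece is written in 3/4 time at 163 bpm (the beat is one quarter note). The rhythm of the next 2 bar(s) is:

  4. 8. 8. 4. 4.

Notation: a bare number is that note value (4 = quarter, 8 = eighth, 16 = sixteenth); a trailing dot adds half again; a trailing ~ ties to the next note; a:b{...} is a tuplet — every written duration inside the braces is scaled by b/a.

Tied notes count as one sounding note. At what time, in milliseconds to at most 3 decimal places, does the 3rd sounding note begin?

1. 0.0ms @ 0 + 552.147ms (3/2)
2. 552.147ms @ 3/2 + 276.074ms (3/4)
3. 828.221ms @ 9/4 + 276.074ms (3/4)
4. 1104.294ms @ 3 + 552.147ms (3/2)
5. 1656.442ms @ 9/2 + 552.147ms (3/2)

note 3 onset = 9/4b = 828.221ms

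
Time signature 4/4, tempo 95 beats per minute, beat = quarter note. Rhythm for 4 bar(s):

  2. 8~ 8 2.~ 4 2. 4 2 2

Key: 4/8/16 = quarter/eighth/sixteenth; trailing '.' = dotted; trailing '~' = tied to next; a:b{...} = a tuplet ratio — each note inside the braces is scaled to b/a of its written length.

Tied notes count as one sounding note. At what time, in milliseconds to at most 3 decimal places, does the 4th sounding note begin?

note 4 onset = 8b = 5052.632ms

1. 0.0ms @ 0 + 1894.737ms (3)
2. 1894.737ms @ 3 + 631.579ms (1)
3. 2526.316ms @ 4 + 2526.316ms (4)
4. 5052.632ms @ 8 + 1894.737ms (3)
5. 6947.368ms @ 11 + 631.579ms (1)
6. 7578.947ms @ 12 + 1263.158ms (2)
7. 8842.105ms @ 14 + 1263.158ms (2)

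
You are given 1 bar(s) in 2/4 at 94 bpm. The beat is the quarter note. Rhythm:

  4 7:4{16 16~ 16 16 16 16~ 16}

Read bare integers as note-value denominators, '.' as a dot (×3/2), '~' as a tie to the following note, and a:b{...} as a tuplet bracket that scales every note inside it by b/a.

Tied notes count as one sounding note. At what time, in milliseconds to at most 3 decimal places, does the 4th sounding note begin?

1. 0.0ms @ 0 + 638.298ms (1)
2. 638.298ms @ 1 + 91.185ms (1/7)
3. 729.483ms @ 8/7 + 182.371ms (2/7)
4. 911.854ms @ 10/7 + 91.185ms (1/7)
5. 1003.04ms @ 11/7 + 91.185ms (1/7)
6. 1094.225ms @ 12/7 + 182.371ms (2/7)

note 4 onset = 10/7b = 911.854ms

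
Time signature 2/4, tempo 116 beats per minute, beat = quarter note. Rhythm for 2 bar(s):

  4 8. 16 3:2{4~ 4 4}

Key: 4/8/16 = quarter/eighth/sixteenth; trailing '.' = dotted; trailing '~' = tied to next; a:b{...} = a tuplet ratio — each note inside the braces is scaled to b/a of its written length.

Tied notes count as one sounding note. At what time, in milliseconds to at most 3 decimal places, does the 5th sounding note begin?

note 5 onset = 10/3b = 1724.138ms

1. 0.0ms @ 0 + 517.241ms (1)
2. 517.241ms @ 1 + 387.931ms (3/4)
3. 905.172ms @ 7/4 + 129.31ms (1/4)
4. 1034.483ms @ 2 + 689.655ms (4/3)
5. 1724.138ms @ 10/3 + 344.828ms (2/3)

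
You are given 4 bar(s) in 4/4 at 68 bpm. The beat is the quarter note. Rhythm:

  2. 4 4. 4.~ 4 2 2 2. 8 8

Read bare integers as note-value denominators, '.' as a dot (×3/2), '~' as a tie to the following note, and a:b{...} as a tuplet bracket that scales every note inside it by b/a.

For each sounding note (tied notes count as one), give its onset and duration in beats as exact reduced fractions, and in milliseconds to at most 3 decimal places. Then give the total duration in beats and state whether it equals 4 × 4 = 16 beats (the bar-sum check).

1) 0.0ms=0b +2647.059ms=3b
2) 2647.059ms=3b +882.353ms=1b
3) 3529.412ms=4b +1323.529ms=3/2b
4) 4852.941ms=11/2b +2205.882ms=5/2b
5) 7058.824ms=8b +1764.706ms=2b
6) 8823.529ms=10b +1764.706ms=2b
7) 10588.235ms=12b +2647.059ms=3b
8) 13235.294ms=15b +441.176ms=1/2b
9) 13676.471ms=31/2b +441.176ms=1/2b
Σ=16b of 16 (68bpm 4/4) — PASS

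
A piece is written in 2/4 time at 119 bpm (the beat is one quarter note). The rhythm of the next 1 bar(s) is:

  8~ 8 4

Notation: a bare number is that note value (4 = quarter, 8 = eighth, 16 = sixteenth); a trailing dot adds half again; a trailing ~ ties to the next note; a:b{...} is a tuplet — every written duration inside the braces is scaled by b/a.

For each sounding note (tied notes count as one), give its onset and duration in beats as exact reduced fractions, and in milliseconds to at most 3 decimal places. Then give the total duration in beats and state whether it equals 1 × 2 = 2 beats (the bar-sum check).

1) 0.0ms=0b +504.202ms=1b
2) 504.202ms=1b +504.202ms=1b
Σ=2b of 2 (119bpm 2/4) — PASS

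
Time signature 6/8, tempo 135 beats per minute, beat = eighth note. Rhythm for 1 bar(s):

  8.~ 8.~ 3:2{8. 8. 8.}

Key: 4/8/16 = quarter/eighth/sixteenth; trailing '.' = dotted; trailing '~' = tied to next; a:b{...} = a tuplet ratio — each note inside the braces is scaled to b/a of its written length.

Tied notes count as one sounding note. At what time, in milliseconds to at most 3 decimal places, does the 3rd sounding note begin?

1. 0.0ms @ 0 + 1777.778ms (4)
2. 1777.778ms @ 4 + 444.444ms (1)
3. 2222.222ms @ 5 + 444.444ms (1)

note 3 onset = 5b = 2222.222ms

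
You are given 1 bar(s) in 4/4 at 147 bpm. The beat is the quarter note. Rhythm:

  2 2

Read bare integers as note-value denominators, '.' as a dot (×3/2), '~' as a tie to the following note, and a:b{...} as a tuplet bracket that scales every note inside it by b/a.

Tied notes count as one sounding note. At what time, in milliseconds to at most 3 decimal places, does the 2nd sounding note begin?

1. 0.0ms @ 0 + 816.327ms (2)
2. 816.327ms @ 2 + 816.327ms (2)

note 2 onset = 2b = 816.327ms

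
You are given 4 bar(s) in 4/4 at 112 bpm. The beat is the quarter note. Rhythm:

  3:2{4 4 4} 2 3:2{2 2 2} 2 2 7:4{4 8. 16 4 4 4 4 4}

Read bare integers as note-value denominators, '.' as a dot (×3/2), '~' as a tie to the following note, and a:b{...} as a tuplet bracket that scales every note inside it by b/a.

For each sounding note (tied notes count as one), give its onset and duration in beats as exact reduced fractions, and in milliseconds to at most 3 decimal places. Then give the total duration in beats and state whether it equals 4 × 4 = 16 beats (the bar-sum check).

1) 0.0ms=0b +357.143ms=2/3b
2) 357.143ms=2/3b +357.143ms=2/3b
3) 714.286ms=4/3b +357.143ms=2/3b
4) 1071.429ms=2b +1071.429ms=2b
5) 2142.857ms=4b +714.286ms=4/3b
6) 2857.143ms=16/3b +714.286ms=4/3b
7) 3571.429ms=20/3b +714.286ms=4/3b
8) 4285.714ms=8b +1071.429ms=2b
9) 5357.143ms=10b +1071.429ms=2b
10) 6428.571ms=12b +306.122ms=4/7b
11) 6734.694ms=88/7b +229.592ms=3/7b
12) 6964.286ms=13b +76.531ms=1/7b
13) 7040.816ms=92/7b +306.122ms=4/7b
14) 7346.939ms=96/7b +306.122ms=4/7b
15) 7653.061ms=100/7b +306.122ms=4/7b
16) 7959.184ms=104/7b +306.122ms=4/7b
17) 8265.306ms=108/7b +306.122ms=4/7b
Σ=16b of 16 (112bpm 4/4) — PASS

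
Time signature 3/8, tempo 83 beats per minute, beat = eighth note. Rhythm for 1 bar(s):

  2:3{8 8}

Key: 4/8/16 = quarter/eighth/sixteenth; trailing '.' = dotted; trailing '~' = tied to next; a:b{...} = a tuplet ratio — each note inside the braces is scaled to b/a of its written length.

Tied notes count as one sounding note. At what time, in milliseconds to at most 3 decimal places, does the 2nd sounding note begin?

note 2 onset = 3/2b = 1084.337ms

1. 0.0ms @ 0 + 1084.337ms (3/2)
2. 1084.337ms @ 3/2 + 1084.337ms (3/2)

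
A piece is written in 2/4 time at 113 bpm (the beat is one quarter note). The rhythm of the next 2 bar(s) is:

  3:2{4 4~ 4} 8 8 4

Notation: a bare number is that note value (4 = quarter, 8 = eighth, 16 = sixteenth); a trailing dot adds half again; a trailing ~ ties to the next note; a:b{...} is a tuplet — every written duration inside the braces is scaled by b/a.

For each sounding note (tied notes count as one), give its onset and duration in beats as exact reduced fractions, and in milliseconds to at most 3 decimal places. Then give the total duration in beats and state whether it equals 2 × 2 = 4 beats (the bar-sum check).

1) 0.0ms=0b +353.982ms=2/3b
2) 353.982ms=2/3b +707.965ms=4/3b
3) 1061.947ms=2b +265.487ms=1/2b
4) 1327.434ms=5/2b +265.487ms=1/2b
5) 1592.92ms=3b +530.973ms=1b
Σ=4b of 4 (113bpm 2/4) — PASS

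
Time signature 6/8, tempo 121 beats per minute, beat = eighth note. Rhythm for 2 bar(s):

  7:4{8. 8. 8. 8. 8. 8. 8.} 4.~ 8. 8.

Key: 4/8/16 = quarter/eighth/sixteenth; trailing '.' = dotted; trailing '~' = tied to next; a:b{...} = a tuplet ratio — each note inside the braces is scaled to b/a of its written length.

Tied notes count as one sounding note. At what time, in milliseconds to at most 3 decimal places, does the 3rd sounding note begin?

1. 0.0ms @ 0 + 425.03ms (6/7)
2. 425.03ms @ 6/7 + 425.03ms (6/7)
3. 850.059ms @ 12/7 + 425.03ms (6/7)
4. 1275.089ms @ 18/7 + 425.03ms (6/7)
5. 1700.118ms @ 24/7 + 425.03ms (6/7)
6. 2125.148ms @ 30/7 + 425.03ms (6/7)
7. 2550.177ms @ 36/7 + 425.03ms (6/7)
8. 2975.207ms @ 6 + 2231.405ms (9/2)
9. 5206.612ms @ 21/2 + 743.802ms (3/2)

note 3 onset = 12/7b = 850.059ms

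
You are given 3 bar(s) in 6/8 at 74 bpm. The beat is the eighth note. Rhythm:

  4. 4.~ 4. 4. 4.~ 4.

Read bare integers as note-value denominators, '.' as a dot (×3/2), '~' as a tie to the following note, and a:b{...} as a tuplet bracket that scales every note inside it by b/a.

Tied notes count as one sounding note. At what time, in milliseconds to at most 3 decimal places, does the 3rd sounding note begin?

1. 0.0ms @ 0 + 2432.432ms (3)
2. 2432.432ms @ 3 + 4864.865ms (6)
3. 7297.297ms @ 9 + 2432.432ms (3)
4. 9729.73ms @ 12 + 4864.865ms (6)

note 3 onset = 9b = 7297.297ms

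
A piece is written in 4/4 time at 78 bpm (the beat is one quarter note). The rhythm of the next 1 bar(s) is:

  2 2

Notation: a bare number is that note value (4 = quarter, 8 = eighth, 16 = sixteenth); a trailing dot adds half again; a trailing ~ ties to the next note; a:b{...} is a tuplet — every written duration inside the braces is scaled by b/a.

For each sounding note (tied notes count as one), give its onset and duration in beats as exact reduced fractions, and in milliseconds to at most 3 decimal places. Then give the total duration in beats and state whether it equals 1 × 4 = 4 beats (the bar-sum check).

1) 0.0ms=0b +1538.462ms=2b
2) 1538.462ms=2b +1538.462ms=2b
Σ=4b of 4 (78bpm 4/4) — PASS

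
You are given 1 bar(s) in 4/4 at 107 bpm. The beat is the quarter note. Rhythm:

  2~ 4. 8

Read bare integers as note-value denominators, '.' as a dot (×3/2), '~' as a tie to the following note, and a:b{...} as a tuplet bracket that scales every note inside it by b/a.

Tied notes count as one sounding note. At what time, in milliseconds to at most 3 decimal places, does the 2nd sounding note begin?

note 2 onset = 7/2b = 1962.617ms

1. 0.0ms @ 0 + 1962.617ms (7/2)
2. 1962.617ms @ 7/2 + 280.374ms (1/2)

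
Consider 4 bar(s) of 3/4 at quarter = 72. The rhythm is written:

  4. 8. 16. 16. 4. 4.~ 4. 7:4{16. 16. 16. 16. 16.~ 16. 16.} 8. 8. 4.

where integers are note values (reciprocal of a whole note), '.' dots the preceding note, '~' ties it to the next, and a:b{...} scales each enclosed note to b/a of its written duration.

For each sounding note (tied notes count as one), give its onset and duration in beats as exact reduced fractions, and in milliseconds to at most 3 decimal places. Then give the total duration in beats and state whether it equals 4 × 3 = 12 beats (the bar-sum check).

1) 0.0ms=0b +1250.0ms=3/2b
2) 1250.0ms=3/2b +625.0ms=3/4b
3) 1875.0ms=9/4b +312.5ms=3/8b
4) 2187.5ms=21/8b +312.5ms=3/8b
5) 2500.0ms=3b +1250.0ms=3/2b
6) 3750.0ms=9/2b +2500.0ms=3b
7) 6250.0ms=15/2b +178.571ms=3/14b
8) 6428.571ms=54/7b +178.571ms=3/14b
9) 6607.143ms=111/14b +178.571ms=3/14b
10) 6785.714ms=57/7b +178.571ms=3/14b
11) 6964.286ms=117/14b +357.143ms=3/7b
12) 7321.429ms=123/14b +178.571ms=3/14b
13) 7500.0ms=9b +625.0ms=3/4b
14) 8125.0ms=39/4b +625.0ms=3/4b
15) 8750.0ms=21/2b +1250.0ms=3/2b
Σ=12b of 12 (72bpm 3/4) — PASS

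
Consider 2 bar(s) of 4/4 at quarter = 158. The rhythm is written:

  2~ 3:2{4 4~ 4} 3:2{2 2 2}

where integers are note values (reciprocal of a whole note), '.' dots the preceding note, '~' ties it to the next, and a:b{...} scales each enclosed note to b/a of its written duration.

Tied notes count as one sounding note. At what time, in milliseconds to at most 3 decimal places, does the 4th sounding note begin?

note 4 onset = 16/3b = 2025.316ms

1. 0.0ms @ 0 + 1012.658ms (8/3)
2. 1012.658ms @ 8/3 + 506.329ms (4/3)
3. 1518.987ms @ 4 + 506.329ms (4/3)
4. 2025.316ms @ 16/3 + 506.329ms (4/3)
5. 2531.646ms @ 20/3 + 506.329ms (4/3)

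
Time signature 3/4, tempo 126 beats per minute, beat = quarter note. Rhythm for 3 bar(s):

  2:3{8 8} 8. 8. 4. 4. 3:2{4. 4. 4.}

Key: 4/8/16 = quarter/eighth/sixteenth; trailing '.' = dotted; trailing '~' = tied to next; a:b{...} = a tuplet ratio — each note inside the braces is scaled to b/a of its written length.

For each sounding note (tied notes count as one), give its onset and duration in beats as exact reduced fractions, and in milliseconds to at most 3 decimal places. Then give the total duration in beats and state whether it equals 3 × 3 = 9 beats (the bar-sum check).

1) 0.0ms=0b +357.143ms=3/4b
2) 357.143ms=3/4b +357.143ms=3/4b
3) 714.286ms=3/2b +357.143ms=3/4b
4) 1071.429ms=9/4b +357.143ms=3/4b
5) 1428.571ms=3b +714.286ms=3/2b
6) 2142.857ms=9/2b +714.286ms=3/2b
7) 2857.143ms=6b +476.19ms=1b
8) 3333.333ms=7b +476.19ms=1b
9) 3809.524ms=8b +476.19ms=1b
Σ=9b of 9 (126bpm 3/4) — PASS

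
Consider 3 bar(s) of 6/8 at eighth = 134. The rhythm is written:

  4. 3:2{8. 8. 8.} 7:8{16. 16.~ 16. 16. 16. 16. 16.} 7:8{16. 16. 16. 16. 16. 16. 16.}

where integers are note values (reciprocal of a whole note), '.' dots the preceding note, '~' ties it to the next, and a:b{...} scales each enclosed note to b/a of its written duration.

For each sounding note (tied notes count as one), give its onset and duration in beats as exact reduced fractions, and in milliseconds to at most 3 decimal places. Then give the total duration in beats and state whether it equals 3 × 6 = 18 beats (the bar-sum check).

1) 0.0ms=0b +1343.284ms=3b
2) 1343.284ms=3b +447.761ms=1b
3) 1791.045ms=4b +447.761ms=1b
4) 2238.806ms=5b +447.761ms=1b
5) 2686.567ms=6b +383.795ms=6/7b
6) 3070.362ms=48/7b +767.591ms=12/7b
7) 3837.953ms=60/7b +383.795ms=6/7b
8) 4221.748ms=66/7b +383.795ms=6/7b
9) 4605.544ms=72/7b +383.795ms=6/7b
10) 4989.339ms=78/7b +383.795ms=6/7b
11) 5373.134ms=12b +383.795ms=6/7b
12) 5756.93ms=90/7b +383.795ms=6/7b
13) 6140.725ms=96/7b +383.795ms=6/7b
14) 6524.52ms=102/7b +383.795ms=6/7b
15) 6908.316ms=108/7b +383.795ms=6/7b
16) 7292.111ms=114/7b +383.795ms=6/7b
17) 7675.906ms=120/7b +383.795ms=6/7b
Σ=18b of 18 (134bpm 6/8) — PASS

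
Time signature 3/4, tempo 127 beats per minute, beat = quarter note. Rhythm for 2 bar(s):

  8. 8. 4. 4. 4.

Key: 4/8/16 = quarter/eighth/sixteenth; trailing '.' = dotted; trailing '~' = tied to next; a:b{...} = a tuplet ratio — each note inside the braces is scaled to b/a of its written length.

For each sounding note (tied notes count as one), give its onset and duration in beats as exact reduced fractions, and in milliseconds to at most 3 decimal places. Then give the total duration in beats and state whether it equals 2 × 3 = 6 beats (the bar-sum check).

1) 0.0ms=0b +354.331ms=3/4b
2) 354.331ms=3/4b +354.331ms=3/4b
3) 708.661ms=3/2b +708.661ms=3/2b
4) 1417.323ms=3b +708.661ms=3/2b
5) 2125.984ms=9/2b +708.661ms=3/2b
Σ=6b of 6 (127bpm 3/4) — PASS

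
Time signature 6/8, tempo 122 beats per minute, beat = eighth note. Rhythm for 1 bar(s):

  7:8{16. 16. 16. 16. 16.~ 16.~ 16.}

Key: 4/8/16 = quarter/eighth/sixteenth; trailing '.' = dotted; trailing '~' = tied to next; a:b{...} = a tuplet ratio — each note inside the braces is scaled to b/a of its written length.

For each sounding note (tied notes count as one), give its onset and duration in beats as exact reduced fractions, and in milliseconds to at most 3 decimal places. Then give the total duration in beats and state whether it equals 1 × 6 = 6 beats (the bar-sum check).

1) 0.0ms=0b +421.546ms=6/7b
2) 421.546ms=6/7b +421.546ms=6/7b
3) 843.091ms=12/7b +421.546ms=6/7b
4) 1264.637ms=18/7b +421.546ms=6/7b
5) 1686.183ms=24/7b +1264.637ms=18/7b
Σ=6b of 6 (122bpm 6/8) — PASS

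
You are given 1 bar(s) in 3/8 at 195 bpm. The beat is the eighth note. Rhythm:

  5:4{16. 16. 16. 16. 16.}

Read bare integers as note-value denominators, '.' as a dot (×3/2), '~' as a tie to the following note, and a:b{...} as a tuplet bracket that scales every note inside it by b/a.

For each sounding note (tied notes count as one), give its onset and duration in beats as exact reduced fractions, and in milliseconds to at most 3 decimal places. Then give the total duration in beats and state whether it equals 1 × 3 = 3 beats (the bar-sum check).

1) 0.0ms=0b +184.615ms=3/5b
2) 184.615ms=3/5b +184.615ms=3/5b
3) 369.231ms=6/5b +184.615ms=3/5b
4) 553.846ms=9/5b +184.615ms=3/5b
5) 738.462ms=12/5b +184.615ms=3/5b
Σ=3b of 3 (195bpm 3/8) — PASS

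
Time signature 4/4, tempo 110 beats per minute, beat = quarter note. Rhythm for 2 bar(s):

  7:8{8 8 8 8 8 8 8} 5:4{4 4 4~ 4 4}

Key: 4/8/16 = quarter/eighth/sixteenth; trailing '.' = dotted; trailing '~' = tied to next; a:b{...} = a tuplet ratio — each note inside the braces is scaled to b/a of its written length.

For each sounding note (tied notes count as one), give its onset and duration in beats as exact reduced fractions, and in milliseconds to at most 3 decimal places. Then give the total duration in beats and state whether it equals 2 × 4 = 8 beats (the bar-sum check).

1) 0.0ms=0b +311.688ms=4/7b
2) 311.688ms=4/7b +311.688ms=4/7b
3) 623.377ms=8/7b +311.688ms=4/7b
4) 935.065ms=12/7b +311.688ms=4/7b
5) 1246.753ms=16/7b +311.688ms=4/7b
6) 1558.442ms=20/7b +311.688ms=4/7b
7) 1870.13ms=24/7b +311.688ms=4/7b
8) 2181.818ms=4b +436.364ms=4/5b
9) 2618.182ms=24/5b +436.364ms=4/5b
10) 3054.545ms=28/5b +872.727ms=8/5b
11) 3927.273ms=36/5b +436.364ms=4/5b
Σ=8b of 8 (110bpm 4/4) — PASS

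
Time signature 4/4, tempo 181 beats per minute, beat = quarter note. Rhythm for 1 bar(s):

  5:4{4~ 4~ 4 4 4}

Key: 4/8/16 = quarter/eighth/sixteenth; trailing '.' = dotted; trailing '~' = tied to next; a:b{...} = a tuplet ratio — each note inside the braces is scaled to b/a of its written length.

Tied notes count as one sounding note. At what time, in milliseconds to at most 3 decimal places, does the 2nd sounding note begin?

1. 0.0ms @ 0 + 795.58ms (12/5)
2. 795.58ms @ 12/5 + 265.193ms (4/5)
3. 1060.773ms @ 16/5 + 265.193ms (4/5)

note 2 onset = 12/5b = 795.58ms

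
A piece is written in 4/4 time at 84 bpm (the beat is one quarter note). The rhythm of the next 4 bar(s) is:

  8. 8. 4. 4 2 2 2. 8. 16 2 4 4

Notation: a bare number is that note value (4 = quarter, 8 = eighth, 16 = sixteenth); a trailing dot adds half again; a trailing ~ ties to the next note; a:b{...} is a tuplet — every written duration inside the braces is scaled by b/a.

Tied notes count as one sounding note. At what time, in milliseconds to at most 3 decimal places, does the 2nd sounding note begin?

1. 0.0ms @ 0 + 535.714ms (3/4)
2. 535.714ms @ 3/4 + 535.714ms (3/4)
3. 1071.429ms @ 3/2 + 1071.429ms (3/2)
4. 2142.857ms @ 3 + 714.286ms (1)
5. 2857.143ms @ 4 + 1428.571ms (2)
6. 4285.714ms @ 6 + 1428.571ms (2)
7. 5714.286ms @ 8 + 2142.857ms (3)
8. 7857.143ms @ 11 + 535.714ms (3/4)
9. 8392.857ms @ 47/4 + 178.571ms (1/4)
10. 8571.429ms @ 12 + 1428.571ms (2)
11. 10000.0ms @ 14 + 714.286ms (1)
12. 10714.286ms @ 15 + 714.286ms (1)

note 2 onset = 3/4b = 535.714ms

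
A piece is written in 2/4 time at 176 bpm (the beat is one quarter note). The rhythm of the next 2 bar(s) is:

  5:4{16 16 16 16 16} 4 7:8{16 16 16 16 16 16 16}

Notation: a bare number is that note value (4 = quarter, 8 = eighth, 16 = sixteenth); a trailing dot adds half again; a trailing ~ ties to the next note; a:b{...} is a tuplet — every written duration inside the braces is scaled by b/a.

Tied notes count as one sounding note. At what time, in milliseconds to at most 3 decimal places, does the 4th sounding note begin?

note 4 onset = 3/5b = 204.545ms

1. 0.0ms @ 0 + 68.182ms (1/5)
2. 68.182ms @ 1/5 + 68.182ms (1/5)
3. 136.364ms @ 2/5 + 68.182ms (1/5)
4. 204.545ms @ 3/5 + 68.182ms (1/5)
5. 272.727ms @ 4/5 + 68.182ms (1/5)
6. 340.909ms @ 1 + 340.909ms (1)
7. 681.818ms @ 2 + 97.403ms (2/7)
8. 779.221ms @ 16/7 + 97.403ms (2/7)
9. 876.623ms @ 18/7 + 97.403ms (2/7)
10. 974.026ms @ 20/7 + 97.403ms (2/7)
11. 1071.429ms @ 22/7 + 97.403ms (2/7)
12. 1168.831ms @ 24/7 + 97.403ms (2/7)
13. 1266.234ms @ 26/7 + 97.403ms (2/7)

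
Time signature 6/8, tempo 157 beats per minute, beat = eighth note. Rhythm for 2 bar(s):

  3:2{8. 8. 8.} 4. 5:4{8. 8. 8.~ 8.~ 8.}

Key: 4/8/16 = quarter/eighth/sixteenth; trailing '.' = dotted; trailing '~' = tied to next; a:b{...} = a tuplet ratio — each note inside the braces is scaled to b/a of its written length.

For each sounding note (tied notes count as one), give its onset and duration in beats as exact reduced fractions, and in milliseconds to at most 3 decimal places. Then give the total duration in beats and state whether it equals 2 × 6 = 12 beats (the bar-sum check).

1) 0.0ms=0b +382.166ms=1b
2) 382.166ms=1b +382.166ms=1b
3) 764.331ms=2b +382.166ms=1b
4) 1146.497ms=3b +1146.497ms=3b
5) 2292.994ms=6b +458.599ms=6/5b
6) 2751.592ms=36/5b +458.599ms=6/5b
7) 3210.191ms=42/5b +1375.796ms=18/5b
Σ=12b of 12 (157bpm 6/8) — PASS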